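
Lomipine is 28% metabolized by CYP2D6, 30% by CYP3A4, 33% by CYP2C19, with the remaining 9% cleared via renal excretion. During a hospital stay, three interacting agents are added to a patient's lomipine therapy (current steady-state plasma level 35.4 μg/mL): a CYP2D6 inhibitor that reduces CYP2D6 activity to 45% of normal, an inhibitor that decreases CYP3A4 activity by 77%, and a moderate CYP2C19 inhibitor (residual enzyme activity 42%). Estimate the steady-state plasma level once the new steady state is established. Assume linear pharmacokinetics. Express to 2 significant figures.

84 μg/mL

The CYP2D6 pathway (28% of clearance) falls to 0.45× activity: 0.28 × 0.45 = 0.126.
The CYP3A4 pathway (30% of clearance) drops to 0.23× activity: 0.3 × 0.23 = 0.069.
The CYP2C19 pathway (33% of clearance) drops to 0.42× activity: 0.33 × 0.42 = 0.1386.
The remaining 9% of clearance is unaffected.
New clearance relative to baseline: 0.126 + 0.069 + 0.1386 + 0.09 = 0.4236.
Steady-state plasma level ∝ 1/CL: new value = 35.4 / 0.4236 = 84 μg/mL.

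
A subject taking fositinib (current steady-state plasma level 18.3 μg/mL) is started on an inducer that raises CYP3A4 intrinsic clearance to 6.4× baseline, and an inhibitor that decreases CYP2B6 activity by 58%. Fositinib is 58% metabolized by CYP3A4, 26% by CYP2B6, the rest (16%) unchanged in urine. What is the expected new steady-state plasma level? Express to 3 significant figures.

The CYP3A4 pathway (58% of clearance) is boosted to 6.4× activity: 0.58 × 6.4 = 3.712.
The CYP2B6 pathway (26% of clearance) falls to 0.42× activity: 0.26 × 0.42 = 0.1092.
Non-CYP routes (16%) are unchanged.
Relative clearance = 3.712 + 0.1092 + 0.16 = 3.9812.
Dividing the baseline by the relative clearance: 18.3 / 3.9812 = 4.60 μg/mL.

4.60 μg/mL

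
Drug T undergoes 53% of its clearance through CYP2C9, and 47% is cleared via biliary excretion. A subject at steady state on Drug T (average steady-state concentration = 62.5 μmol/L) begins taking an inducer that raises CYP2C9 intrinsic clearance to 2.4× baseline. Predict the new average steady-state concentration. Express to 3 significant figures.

35.9 μmol/L

The CYP2C9 pathway (53% of clearance) is boosted to 2.4× activity: 0.53 × 2.4 = 1.272.
Non-CYP routes (47%) are unchanged.
Relative clearance = 1.272 + 0.47 = 1.742.
Average steady-state concentration ∝ 1/CL, so new value = 62.5 / 1.742 = 35.9 μmol/L.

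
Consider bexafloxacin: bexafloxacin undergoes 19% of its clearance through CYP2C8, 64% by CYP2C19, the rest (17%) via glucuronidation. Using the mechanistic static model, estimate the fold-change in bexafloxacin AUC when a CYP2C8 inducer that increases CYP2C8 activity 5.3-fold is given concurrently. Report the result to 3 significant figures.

The CYP2C8 pathway (19% of clearance) increases to 5.3× activity: 0.19 × 5.3 = 1.007.
CYP2C19 (64%) and the residual 17% are unaffected.
Relative clearance = 1.007 + 0.64 + 0.17 = 1.817.
AUC ratio = CL_old/CL_new = 1 / 1.817 = 0.550.

0.550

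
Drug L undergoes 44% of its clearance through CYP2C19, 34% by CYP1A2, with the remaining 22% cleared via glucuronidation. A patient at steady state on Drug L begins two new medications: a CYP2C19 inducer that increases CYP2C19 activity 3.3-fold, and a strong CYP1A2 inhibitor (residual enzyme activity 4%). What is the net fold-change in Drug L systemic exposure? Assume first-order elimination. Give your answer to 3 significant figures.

0.593

The CYP2C19 pathway (44% of clearance) rises to 3.3× activity: 0.44 × 3.3 = 1.452.
The CYP1A2 pathway (34% of clearance) drops to 0.04× activity: 0.34 × 0.04 = 0.0136.
The remaining 22% of clearance is unaffected.
New clearance relative to baseline: 1.452 + 0.0136 + 0.22 = 1.6856.
Net systemic exposure ratio = 1 / 1.6856 = 0.593.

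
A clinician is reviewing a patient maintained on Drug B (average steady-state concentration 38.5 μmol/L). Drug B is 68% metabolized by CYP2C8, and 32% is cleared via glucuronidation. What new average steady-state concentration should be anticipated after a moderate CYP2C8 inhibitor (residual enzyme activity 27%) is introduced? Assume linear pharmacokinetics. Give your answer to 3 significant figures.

The CYP2C8 pathway (68% of clearance) is reduced to 0.27× activity: 0.68 × 0.27 = 0.1836.
The remaining 32% of clearance is unaffected.
Relative clearance = 0.1836 + 0.32 = 0.5036.
With dosing unchanged, average steady-state concentration scales as 1/CL: 38.5 / 0.5036 = 76.4 μmol/L.

76.4 μmol/L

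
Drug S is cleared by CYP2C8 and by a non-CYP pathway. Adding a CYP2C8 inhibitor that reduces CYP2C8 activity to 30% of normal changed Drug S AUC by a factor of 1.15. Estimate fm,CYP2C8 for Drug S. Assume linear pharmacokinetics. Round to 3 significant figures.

0.186

Write x for the fraction cleared via CYP2C8. The observed AUC change means clearance fell to 1/1.15 = 0.8696 of baseline.
Setting x·0.3 + (1 − x) = 0.8696 and solving: x = (0.8696 − 1)/(0.3 − 1) = 0.186.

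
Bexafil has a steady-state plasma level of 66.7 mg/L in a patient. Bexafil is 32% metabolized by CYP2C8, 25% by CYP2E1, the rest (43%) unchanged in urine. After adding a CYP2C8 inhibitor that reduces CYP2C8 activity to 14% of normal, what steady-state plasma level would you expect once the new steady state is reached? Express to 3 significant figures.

92.0 mg/L

The CYP2C8 pathway (32% of clearance) drops to 0.14× activity: 0.32 × 0.14 = 0.0448.
CYP2E1 (25%) and the residual 43% are unaffected.
Relative clearance = 0.0448 + 0.25 + 0.43 = 0.7248.
Steady-state plasma level ∝ 1/CL, so new value = 66.7 / 0.7248 = 92.0 mg/L.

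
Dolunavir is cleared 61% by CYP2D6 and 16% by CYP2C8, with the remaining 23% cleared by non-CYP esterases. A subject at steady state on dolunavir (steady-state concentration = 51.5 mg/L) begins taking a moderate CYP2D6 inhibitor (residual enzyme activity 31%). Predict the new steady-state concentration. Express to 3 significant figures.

88.9 mg/L

CYP2D6: 0.61 × 0.31 = 0.1891
CYP2C8: 0.16 (unchanged)
Other: 0.23 (unchanged)
New clearance relative to baseline: 0.1891 + 0.16 + 0.23 = 0.5791.
Steady-state concentration ∝ 1/CL, so new value = 51.5 / 0.5791 = 88.9 mg/L.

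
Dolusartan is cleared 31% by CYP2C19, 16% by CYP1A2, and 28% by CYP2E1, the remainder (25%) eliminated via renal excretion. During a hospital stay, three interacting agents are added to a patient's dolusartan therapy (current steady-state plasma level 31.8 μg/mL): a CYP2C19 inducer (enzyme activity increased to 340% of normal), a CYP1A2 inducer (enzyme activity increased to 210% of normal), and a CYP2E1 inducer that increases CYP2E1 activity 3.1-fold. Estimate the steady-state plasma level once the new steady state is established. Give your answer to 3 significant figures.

12.7 μg/mL

CYP2C19: 0.31 × 3.4 = 1.054
CYP1A2: 0.16 × 2.1 = 0.336
CYP2E1: 0.28 × 3.1 = 0.868
Other: 0.25 (unchanged)
Relative clearance = 1.054 + 0.336 + 0.868 + 0.25 = 2.508.
New steady-state plasma level = 31.8 / 2.508 = 12.7 μg/mL (concentration scales inversely with clearance).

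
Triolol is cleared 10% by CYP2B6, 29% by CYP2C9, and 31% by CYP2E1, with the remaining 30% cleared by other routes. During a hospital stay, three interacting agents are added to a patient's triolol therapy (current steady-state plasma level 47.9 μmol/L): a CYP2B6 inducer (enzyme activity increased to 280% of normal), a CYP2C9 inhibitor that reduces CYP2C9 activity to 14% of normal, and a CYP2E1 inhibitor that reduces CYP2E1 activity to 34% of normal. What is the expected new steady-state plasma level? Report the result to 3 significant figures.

66.0 μmol/L

The CYP2B6 pathway (10% of clearance) rises to 2.8× activity: 0.1 × 2.8 = 0.28.
The CYP2C9 pathway (29% of clearance) is reduced to 0.14× activity: 0.29 × 0.14 = 0.0406.
The CYP2E1 pathway (31% of clearance) is reduced to 0.34× activity: 0.31 × 0.34 = 0.1054.
Non-CYP routes (30%) are unchanged.
Relative clearance = 0.28 + 0.0406 + 0.1054 + 0.3 = 0.726.
Steady-state plasma level ∝ 1/CL: new value = 47.9 / 0.726 = 66.0 μmol/L.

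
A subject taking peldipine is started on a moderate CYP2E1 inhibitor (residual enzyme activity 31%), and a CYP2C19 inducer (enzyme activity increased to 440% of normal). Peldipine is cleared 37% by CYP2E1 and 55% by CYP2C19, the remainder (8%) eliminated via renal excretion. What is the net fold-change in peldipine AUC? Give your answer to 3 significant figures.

0.382

The CYP2E1 pathway (37% of clearance) drops to 0.31× activity: 0.37 × 0.31 = 0.1147.
The CYP2C19 pathway (55% of clearance) is boosted to 4.4× activity: 0.55 × 4.4 = 2.42.
Non-CYP routes (8%) are unchanged.
Relative clearance = 0.1147 + 2.42 + 0.08 = 2.6147.
Because AUC varies inversely with clearance, the combined effect is 1 / 2.6147 = 0.382.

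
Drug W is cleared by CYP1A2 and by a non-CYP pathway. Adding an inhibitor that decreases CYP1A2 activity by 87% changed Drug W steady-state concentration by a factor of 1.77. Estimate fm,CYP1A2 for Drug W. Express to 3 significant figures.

Let fm be the CYP1A2 fraction. New clearance relative to baseline = fm × 0.13 + (1 − fm).
Steady-state concentration ratio = 1 / (new CL fraction), so new CL fraction = 1 / 1.77 = 0.565.
fm × 0.13 + 1 − fm = 0.565  ⇒  fm × (0.13 − 1) = −0.435  ⇒  fm = 0.500.

0.500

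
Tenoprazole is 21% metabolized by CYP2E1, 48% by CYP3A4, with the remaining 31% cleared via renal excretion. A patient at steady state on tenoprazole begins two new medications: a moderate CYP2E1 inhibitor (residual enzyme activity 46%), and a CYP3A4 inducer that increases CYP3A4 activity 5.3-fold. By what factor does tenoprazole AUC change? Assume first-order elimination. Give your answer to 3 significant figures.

The CYP2E1 pathway (21% of clearance) is reduced to 0.46× activity: 0.21 × 0.46 = 0.0966.
The CYP3A4 pathway (48% of clearance) rises to 5.3× activity: 0.48 × 5.3 = 2.544.
The remaining 31% of clearance is unaffected.
Relative clearance = 0.0966 + 2.544 + 0.31 = 2.9506.
AUC ∝ 1/CL: fold-change = 1 / 2.9506 = 0.339.

0.339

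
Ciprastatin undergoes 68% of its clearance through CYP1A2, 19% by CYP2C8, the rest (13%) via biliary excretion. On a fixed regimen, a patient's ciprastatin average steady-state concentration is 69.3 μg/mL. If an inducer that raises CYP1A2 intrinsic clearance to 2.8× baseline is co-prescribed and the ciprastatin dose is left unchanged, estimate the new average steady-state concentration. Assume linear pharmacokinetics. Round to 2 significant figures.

The CYP1A2 pathway (68% of clearance) increases to 2.8× activity: 0.68 × 2.8 = 1.904.
CYP2C8 (19%) and the residual 13% are unaffected.
Relative clearance = 1.904 + 0.19 + 0.13 = 2.224.
With dosing unchanged, average steady-state concentration scales as 1/CL: 69.3 / 2.224 = 31 μg/mL.

31 μg/mL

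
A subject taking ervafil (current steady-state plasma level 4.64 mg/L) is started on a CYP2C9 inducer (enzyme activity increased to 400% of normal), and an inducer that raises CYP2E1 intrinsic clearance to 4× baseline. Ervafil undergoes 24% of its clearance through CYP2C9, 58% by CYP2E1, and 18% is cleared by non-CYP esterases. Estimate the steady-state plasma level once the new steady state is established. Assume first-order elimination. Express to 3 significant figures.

CYP2C9: 0.24 × 4 = 0.96
CYP2E1: 0.58 × 4 = 2.32
Other: 0.18 (unchanged)
Relative clearance = 0.96 + 2.32 + 0.18 = 3.46.
Steady-state plasma level ∝ 1/CL: new value = 4.64 / 3.46 = 1.34 mg/L.

1.34 mg/L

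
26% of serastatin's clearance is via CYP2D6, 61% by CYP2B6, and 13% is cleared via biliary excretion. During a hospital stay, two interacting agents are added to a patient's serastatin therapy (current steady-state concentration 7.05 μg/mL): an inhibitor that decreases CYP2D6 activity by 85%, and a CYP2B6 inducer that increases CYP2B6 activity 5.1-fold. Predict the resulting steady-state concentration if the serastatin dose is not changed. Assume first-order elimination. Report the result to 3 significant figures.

The CYP2D6 pathway (26% of clearance) is reduced to 0.15× activity: 0.26 × 0.15 = 0.039.
The CYP2B6 pathway (61% of clearance) rises to 5.1× activity: 0.61 × 5.1 = 3.111.
The remaining 13% of clearance is unaffected.
CL_new/CL_old = 0.039 + 3.111 + 0.13 = 3.28.
Dividing the baseline by the relative clearance: 7.05 / 3.28 = 2.15 μg/mL.

2.15 μg/mL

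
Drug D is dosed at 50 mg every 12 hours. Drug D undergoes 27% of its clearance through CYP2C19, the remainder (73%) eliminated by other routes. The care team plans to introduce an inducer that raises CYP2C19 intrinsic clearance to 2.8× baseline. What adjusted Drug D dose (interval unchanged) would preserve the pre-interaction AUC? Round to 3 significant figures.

CYP2C19: 0.27 × 2.8 = 0.756
Other: 0.73 (unchanged)
Relative clearance = 0.756 + 0.73 = 1.486.
Exposure is unchanged when dose changes in proportion to clearance. New dose = 50 mg × 1.486 = 74.3 mg.

74.3 mg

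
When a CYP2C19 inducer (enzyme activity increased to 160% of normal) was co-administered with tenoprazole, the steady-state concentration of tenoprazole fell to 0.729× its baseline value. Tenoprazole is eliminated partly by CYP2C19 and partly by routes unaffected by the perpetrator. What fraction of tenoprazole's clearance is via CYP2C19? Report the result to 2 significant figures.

0.62

CL'/CL = 1 / 0.729 = 1.372
1.6·fm + (1 − fm) = 1.372
fm = (1.372 − 1) / (1.6 − 1) = 0.62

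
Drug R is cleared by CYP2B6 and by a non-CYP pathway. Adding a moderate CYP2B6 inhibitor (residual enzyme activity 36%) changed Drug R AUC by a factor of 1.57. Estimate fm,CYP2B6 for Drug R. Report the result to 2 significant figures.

0.57

Call the CYP2B6 fraction fm. After the interaction, CL_new/CL_old = fm × 0.36 + (1 − fm).
AUC ratio = 1 / (new CL fraction), so new CL fraction = 1 / 1.57 = 0.6369.
fm × 0.36 + 1 − fm = 0.6369  ⇒  fm × (0.36 − 1) = −0.3631  ⇒  fm = 0.57.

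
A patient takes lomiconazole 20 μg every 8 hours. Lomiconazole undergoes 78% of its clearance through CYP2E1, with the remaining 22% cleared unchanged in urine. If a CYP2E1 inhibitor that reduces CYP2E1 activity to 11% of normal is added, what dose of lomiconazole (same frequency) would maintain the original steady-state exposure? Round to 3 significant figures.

6.12 μg

The CYP2E1 pathway (78% of clearance) drops to 0.11× activity: 0.78 × 0.11 = 0.0858.
The remaining 22% of clearance is unaffected.
New clearance relative to baseline: 0.0858 + 0.22 = 0.3058.
To maintain the same steady-state level, dose must scale with clearance: new dose = 20 × 0.3058 = 6.12 μg.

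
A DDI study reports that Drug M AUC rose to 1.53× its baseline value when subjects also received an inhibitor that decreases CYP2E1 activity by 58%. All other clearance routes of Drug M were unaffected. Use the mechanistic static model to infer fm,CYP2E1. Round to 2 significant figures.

0.60

Let x = fm,CYP2E1. Because AUC ∝ 1/CL, relative clearance fell to 1/1.53 = 0.6536.
Setting x·0.42 + (1 − x) = 0.6536 and solving: x = (0.6536 − 1)/(0.42 − 1) = 0.60.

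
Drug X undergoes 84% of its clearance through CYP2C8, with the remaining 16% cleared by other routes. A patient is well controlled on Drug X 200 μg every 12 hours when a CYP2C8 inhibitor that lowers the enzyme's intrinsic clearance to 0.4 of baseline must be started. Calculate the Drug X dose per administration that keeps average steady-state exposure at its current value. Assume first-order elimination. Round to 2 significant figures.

The CYP2C8 pathway (84% of clearance) is reduced to 0.4× activity: 0.84 × 0.4 = 0.336.
Non-CYP routes (16%) are unchanged.
New clearance relative to baseline: 0.336 + 0.16 = 0.496.
To maintain the same steady-state level, dose must scale with clearance: new dose = 200 × 0.496 = 99 μg.

99 μg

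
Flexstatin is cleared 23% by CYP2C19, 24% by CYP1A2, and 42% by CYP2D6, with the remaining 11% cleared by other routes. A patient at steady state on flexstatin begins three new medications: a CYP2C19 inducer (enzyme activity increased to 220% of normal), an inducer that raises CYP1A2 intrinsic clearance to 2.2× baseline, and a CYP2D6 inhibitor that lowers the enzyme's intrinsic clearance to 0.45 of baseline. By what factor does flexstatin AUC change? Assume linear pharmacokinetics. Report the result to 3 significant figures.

0.750

CYP2C19: 0.23 × 2.2 = 0.506
CYP1A2: 0.24 × 2.2 = 0.528
CYP2D6: 0.42 × 0.45 = 0.189
Other: 0.11 (unchanged)
Relative clearance = 0.506 + 0.528 + 0.189 + 0.11 = 1.333.
Net AUC ratio = 1 / 1.333 = 0.750.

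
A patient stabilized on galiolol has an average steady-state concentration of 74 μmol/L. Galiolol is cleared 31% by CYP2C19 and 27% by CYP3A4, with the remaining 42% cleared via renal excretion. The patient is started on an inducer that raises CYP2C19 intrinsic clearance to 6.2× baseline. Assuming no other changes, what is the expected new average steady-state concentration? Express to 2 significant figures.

The CYP2C19 pathway (31% of clearance) increases to 6.2× activity: 0.31 × 6.2 = 1.922.
CYP3A4 (27%) and the residual 42% are unaffected.
Relative clearance = 1.922 + 0.27 + 0.42 = 2.612.
New average steady-state concentration = baseline ÷ relative clearance = 74 / 2.612 = 28 μmol/L.

28 μmol/L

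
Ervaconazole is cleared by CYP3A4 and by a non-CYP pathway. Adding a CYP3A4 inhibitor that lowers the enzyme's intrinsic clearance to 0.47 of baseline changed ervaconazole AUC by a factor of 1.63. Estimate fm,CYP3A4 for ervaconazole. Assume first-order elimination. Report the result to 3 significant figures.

Call the CYP3A4 fraction fm. After the interaction, CL_new/CL_old = fm × 0.47 + (1 − fm).
AUC ratio = 1 / (new CL fraction), so new CL fraction = 1 / 1.63 = 0.6135.
fm × 0.47 + 1 − fm = 0.6135  ⇒  fm × (0.47 − 1) = −0.3865  ⇒  fm = 0.729.

0.729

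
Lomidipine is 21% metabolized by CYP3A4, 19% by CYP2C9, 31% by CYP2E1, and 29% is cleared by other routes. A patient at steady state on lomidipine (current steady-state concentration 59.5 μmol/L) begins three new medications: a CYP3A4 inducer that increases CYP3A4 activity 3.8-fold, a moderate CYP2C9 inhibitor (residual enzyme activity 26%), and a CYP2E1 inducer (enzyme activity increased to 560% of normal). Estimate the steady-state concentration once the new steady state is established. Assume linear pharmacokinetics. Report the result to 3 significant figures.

The CYP3A4 pathway (21% of clearance) rises to 3.8× activity: 0.21 × 3.8 = 0.798.
The CYP2C9 pathway (19% of clearance) falls to 0.26× activity: 0.19 × 0.26 = 0.0494.
The CYP2E1 pathway (31% of clearance) rises to 5.6× activity: 0.31 × 5.6 = 1.736.
Non-CYP routes (29%) are unchanged.
CL_new/CL_old = 0.798 + 0.0494 + 1.736 + 0.29 = 2.8734.
New steady-state concentration = 59.5 / 2.8734 = 20.7 μmol/L (concentration scales inversely with clearance).

20.7 μmol/L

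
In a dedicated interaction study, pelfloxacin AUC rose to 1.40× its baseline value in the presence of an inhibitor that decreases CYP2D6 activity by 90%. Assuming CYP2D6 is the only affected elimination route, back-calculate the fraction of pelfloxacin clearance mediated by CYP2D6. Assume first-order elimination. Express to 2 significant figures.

Write x for the fraction cleared via CYP2D6. The observed AUC change means clearance fell to 1/1.40 = 0.7143 of baseline.
Only the CYP2D6 route changed, so 0.7143 = x·0.1 + (1 − x), giving x = 0.32.

0.32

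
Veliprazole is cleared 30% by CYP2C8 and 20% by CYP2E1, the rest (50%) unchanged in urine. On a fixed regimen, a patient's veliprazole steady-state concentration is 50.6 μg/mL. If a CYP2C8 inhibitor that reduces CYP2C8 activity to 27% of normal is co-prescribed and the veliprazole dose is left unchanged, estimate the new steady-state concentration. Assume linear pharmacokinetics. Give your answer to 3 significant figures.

64.8 μg/mL

The CYP2C8 pathway (30% of clearance) falls to 0.27× activity: 0.3 × 0.27 = 0.081.
CYP2E1 (20%) and the residual 50% are unaffected.
New clearance relative to baseline: 0.081 + 0.2 + 0.5 = 0.781.
With dosing unchanged, steady-state concentration scales as 1/CL: 50.6 / 0.781 = 64.8 μg/mL.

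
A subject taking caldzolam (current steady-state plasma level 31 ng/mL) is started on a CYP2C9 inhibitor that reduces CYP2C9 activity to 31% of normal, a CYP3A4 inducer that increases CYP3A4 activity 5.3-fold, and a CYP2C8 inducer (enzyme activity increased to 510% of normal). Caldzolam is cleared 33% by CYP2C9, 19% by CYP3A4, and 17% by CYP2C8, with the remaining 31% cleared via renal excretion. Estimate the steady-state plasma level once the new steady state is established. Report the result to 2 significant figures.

The CYP2C9 pathway (33% of clearance) drops to 0.31× activity: 0.33 × 0.31 = 0.1023.
The CYP3A4 pathway (19% of clearance) is boosted to 5.3× activity: 0.19 × 5.3 = 1.007.
The CYP2C8 pathway (17% of clearance) increases to 5.1× activity: 0.17 × 5.1 = 0.867.
Non-CYP routes (31%) are unchanged.
New clearance relative to baseline: 0.1023 + 1.007 + 0.867 + 0.31 = 2.2863.
Dividing the baseline by the relative clearance: 31 / 2.2863 = 14 ng/mL.

14 ng/mL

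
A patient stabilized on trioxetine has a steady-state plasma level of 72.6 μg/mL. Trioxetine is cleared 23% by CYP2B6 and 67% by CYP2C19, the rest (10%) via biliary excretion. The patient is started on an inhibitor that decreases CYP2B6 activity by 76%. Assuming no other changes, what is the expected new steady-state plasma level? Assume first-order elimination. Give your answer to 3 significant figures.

88.0 μg/mL

The CYP2B6 pathway (23% of clearance) is reduced to 0.24× activity: 0.23 × 0.24 = 0.0552.
CYP2C19 (67%) and the residual 10% are unaffected.
New clearance relative to baseline: 0.0552 + 0.67 + 0.1 = 0.8252.
With dosing unchanged, steady-state plasma level scales as 1/CL: 72.6 / 0.8252 = 88.0 μg/mL.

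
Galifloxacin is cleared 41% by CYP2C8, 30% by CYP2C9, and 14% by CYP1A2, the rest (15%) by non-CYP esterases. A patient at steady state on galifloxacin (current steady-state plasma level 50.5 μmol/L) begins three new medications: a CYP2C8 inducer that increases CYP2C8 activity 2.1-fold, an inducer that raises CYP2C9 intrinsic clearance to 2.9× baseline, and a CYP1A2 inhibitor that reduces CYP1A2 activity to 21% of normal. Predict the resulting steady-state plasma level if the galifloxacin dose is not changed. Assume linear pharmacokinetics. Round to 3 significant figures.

CYP2C8: 0.41 × 2.1 = 0.861
CYP2C9: 0.3 × 2.9 = 0.87
CYP1A2: 0.14 × 0.21 = 0.0294
Other: 0.15 (unchanged)
CL_new/CL_old = 0.861 + 0.87 + 0.0294 + 0.15 = 1.9104.
New steady-state plasma level = 50.5 / 1.9104 = 26.4 μmol/L (concentration scales inversely with clearance).

26.4 μmol/L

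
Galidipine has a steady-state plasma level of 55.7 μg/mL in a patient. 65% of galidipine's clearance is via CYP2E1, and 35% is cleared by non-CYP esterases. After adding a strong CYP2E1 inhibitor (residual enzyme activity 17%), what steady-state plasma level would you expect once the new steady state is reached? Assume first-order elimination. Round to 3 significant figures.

121 μg/mL

The CYP2E1 pathway (65% of clearance) drops to 0.17× activity: 0.65 × 0.17 = 0.1105.
The remaining 35% of clearance is unaffected.
Relative clearance = 0.1105 + 0.35 = 0.4605.
With dosing unchanged, steady-state plasma level scales as 1/CL: 55.7 / 0.4605 = 121 μg/mL.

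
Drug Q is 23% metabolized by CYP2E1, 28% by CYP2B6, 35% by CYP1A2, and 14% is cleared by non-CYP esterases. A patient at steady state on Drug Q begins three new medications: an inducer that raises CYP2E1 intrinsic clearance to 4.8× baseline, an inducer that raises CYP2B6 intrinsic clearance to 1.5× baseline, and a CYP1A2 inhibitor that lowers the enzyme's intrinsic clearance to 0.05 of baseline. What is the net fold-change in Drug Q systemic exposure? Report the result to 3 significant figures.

CYP2E1: 0.23 × 4.8 = 1.104
CYP2B6: 0.28 × 1.5 = 0.42
CYP1A2: 0.35 × 0.05 = 0.0175
Other: 0.14 (unchanged)
CL_new/CL_old = 1.104 + 0.42 + 0.0175 + 0.14 = 1.6815.
Net systemic exposure ratio = 1 / 1.6815 = 0.595.

0.595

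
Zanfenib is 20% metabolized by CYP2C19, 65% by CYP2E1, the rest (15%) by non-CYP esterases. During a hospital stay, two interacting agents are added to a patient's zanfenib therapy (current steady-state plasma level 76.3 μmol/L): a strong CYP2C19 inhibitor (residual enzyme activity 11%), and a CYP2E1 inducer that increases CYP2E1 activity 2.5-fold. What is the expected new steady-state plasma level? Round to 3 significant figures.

42.5 μmol/L

The CYP2C19 pathway (20% of clearance) drops to 0.11× activity: 0.2 × 0.11 = 0.022.
The CYP2E1 pathway (65% of clearance) is boosted to 2.5× activity: 0.65 × 2.5 = 1.625.
The remaining 15% of clearance is unaffected.
New clearance relative to baseline: 0.022 + 1.625 + 0.15 = 1.797.
New steady-state plasma level = 76.3 / 1.797 = 42.5 μmol/L (concentration scales inversely with clearance).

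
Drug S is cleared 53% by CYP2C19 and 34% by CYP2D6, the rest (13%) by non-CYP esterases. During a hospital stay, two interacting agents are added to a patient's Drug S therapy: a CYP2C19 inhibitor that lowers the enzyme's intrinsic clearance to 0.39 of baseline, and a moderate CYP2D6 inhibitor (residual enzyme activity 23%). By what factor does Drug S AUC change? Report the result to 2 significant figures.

2.4

CYP2C19: 0.53 × 0.39 = 0.2067
CYP2D6: 0.34 × 0.23 = 0.0782
Other: 0.13 (unchanged)
Relative clearance = 0.2067 + 0.0782 + 0.13 = 0.4149.
AUC ∝ 1/CL: fold-change = 1 / 0.4149 = 2.4.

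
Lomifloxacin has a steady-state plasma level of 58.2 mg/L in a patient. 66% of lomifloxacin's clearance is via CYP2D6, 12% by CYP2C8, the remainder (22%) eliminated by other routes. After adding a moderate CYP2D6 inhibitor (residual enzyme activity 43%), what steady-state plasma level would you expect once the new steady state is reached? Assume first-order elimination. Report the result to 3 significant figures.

The CYP2D6 pathway (66% of clearance) is reduced to 0.43× activity: 0.66 × 0.43 = 0.2838.
CYP2C8 (12%) and the residual 22% are unaffected.
CL_new/CL_old = 0.2838 + 0.12 + 0.22 = 0.6238.
Steady-state plasma level ∝ 1/CL, so new value = 58.2 / 0.6238 = 93.3 mg/L.

93.3 mg/L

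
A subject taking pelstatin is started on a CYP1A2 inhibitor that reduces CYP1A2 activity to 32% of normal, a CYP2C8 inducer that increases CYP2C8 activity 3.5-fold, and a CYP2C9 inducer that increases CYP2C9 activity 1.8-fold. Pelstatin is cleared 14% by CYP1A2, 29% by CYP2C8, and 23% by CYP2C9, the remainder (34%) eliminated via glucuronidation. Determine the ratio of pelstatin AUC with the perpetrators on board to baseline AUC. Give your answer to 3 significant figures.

0.551

The CYP1A2 pathway (14% of clearance) is reduced to 0.32× activity: 0.14 × 0.32 = 0.0448.
The CYP2C8 pathway (29% of clearance) increases to 3.5× activity: 0.29 × 3.5 = 1.015.
The CYP2C9 pathway (23% of clearance) increases to 1.8× activity: 0.23 × 1.8 = 0.414.
The remaining 34% of clearance is unaffected.
CL_new/CL_old = 0.0448 + 1.015 + 0.414 + 0.34 = 1.8138.
Because AUC varies inversely with clearance, the combined effect is 1 / 1.8138 = 0.551.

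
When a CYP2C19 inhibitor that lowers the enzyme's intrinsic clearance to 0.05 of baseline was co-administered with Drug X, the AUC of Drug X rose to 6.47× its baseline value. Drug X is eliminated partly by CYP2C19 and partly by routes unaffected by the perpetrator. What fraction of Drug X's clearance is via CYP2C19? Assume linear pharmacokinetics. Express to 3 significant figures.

0.890

CL'/CL = 1 / 6.47 = 0.1546
0.05·fm + (1 − fm) = 0.1546
fm = (0.1546 − 1) / (0.05 − 1) = 0.890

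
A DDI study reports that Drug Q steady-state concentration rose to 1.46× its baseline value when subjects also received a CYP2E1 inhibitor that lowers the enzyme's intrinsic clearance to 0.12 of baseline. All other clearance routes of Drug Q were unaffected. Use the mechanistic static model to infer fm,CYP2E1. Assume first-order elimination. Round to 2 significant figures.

CL'/CL = 1 / 1.46 = 0.6849
0.12·fm + (1 − fm) = 0.6849
fm = (0.6849 − 1) / (0.12 − 1) = 0.36

0.36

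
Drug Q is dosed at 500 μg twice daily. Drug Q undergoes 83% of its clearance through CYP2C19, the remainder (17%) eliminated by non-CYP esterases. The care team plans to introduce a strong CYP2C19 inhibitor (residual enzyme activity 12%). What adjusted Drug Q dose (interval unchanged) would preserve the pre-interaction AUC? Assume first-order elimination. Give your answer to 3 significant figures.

135 μg

The CYP2C19 pathway (83% of clearance) drops to 0.12× activity: 0.83 × 0.12 = 0.0996.
Non-CYP routes (17%) are unchanged.
CL_new/CL_old = 0.0996 + 0.17 = 0.2696.
Css,avg = (dose rate)/CL, so holding Css fixed requires dose ∝ CL: 500 × 0.2696 = 135 μg.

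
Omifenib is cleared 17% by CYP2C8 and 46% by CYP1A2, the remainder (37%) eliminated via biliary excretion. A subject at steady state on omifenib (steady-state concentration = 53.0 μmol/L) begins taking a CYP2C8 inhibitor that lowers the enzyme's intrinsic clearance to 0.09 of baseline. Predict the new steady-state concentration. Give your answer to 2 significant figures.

The CYP2C8 pathway (17% of clearance) drops to 0.09× activity: 0.17 × 0.09 = 0.0153.
CYP1A2 (46%) and the residual 37% are unaffected.
Relative clearance = 0.0153 + 0.46 + 0.37 = 0.8453.
Steady-state concentration ∝ 1/CL, so new value = 53.0 / 0.8453 = 63 μmol/L.

63 μmol/L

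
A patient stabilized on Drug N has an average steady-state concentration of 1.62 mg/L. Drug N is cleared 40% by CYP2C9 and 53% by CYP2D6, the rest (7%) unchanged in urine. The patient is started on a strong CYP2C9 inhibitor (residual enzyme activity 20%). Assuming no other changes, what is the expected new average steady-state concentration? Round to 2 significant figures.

The CYP2C9 pathway (40% of clearance) is reduced to 0.2× activity: 0.4 × 0.2 = 0.08.
CYP2D6 (53%) and the residual 7% are unaffected.
Relative clearance = 0.08 + 0.53 + 0.07 = 0.68.
New average steady-state concentration = baseline ÷ relative clearance = 1.62 / 0.68 = 2.4 mg/L.

2.4 mg/L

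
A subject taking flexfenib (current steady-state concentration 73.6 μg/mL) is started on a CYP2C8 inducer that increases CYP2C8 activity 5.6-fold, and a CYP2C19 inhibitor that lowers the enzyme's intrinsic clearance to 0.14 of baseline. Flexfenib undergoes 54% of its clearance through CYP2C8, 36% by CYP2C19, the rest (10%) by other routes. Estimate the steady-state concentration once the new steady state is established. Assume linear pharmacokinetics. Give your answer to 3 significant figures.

23.2 μg/mL

The CYP2C8 pathway (54% of clearance) is boosted to 5.6× activity: 0.54 × 5.6 = 3.024.
The CYP2C19 pathway (36% of clearance) drops to 0.14× activity: 0.36 × 0.14 = 0.0504.
Non-CYP routes (10%) are unchanged.
Relative clearance = 3.024 + 0.0504 + 0.1 = 3.1744.
Dividing the baseline by the relative clearance: 73.6 / 3.1744 = 23.2 μg/mL.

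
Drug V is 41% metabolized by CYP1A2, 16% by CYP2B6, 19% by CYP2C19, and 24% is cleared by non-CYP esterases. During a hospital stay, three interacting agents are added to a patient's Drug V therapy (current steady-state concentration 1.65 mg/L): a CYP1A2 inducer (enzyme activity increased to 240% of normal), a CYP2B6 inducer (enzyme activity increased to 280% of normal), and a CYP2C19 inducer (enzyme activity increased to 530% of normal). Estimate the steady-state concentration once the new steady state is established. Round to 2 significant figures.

0.62 mg/L

The CYP1A2 pathway (41% of clearance) rises to 2.4× activity: 0.41 × 2.4 = 0.984.
The CYP2B6 pathway (16% of clearance) increases to 2.8× activity: 0.16 × 2.8 = 0.448.
The CYP2C19 pathway (19% of clearance) is boosted to 5.3× activity: 0.19 × 5.3 = 1.007.
Non-CYP routes (24%) are unchanged.
CL_new/CL_old = 0.984 + 0.448 + 1.007 + 0.24 = 2.679.
Dividing the baseline by the relative clearance: 1.65 / 2.679 = 0.62 mg/L.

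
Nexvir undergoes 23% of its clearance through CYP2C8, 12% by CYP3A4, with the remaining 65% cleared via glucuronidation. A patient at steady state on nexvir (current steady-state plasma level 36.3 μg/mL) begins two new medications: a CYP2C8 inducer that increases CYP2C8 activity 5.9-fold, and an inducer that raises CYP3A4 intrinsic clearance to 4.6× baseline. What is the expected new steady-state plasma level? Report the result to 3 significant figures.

14.2 μg/mL

The CYP2C8 pathway (23% of clearance) rises to 5.9× activity: 0.23 × 5.9 = 1.357.
The CYP3A4 pathway (12% of clearance) increases to 4.6× activity: 0.12 × 4.6 = 0.552.
The remaining 65% of clearance is unaffected.
CL_new/CL_old = 1.357 + 0.552 + 0.65 = 2.559.
Steady-state plasma level ∝ 1/CL: new value = 36.3 / 2.559 = 14.2 μg/mL.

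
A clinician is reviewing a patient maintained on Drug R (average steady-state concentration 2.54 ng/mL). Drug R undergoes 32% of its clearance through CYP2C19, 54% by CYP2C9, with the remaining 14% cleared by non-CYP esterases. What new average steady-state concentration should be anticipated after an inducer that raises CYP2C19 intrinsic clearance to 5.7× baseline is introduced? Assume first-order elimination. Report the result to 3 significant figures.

CYP2C19: 0.32 × 5.7 = 1.824
CYP2C9: 0.54 (unchanged)
Other: 0.14 (unchanged)
New clearance relative to baseline: 1.824 + 0.54 + 0.14 = 2.504.
Average steady-state concentration ∝ 1/CL, so new value = 2.54 / 2.504 = 1.01 ng/mL.

1.01 ng/mL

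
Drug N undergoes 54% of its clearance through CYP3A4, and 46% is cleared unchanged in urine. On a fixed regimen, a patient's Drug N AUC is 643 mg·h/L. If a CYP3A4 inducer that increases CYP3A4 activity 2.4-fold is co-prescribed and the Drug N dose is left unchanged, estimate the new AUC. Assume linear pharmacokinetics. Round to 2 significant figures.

3.7 × 10² mg·h/L

The CYP3A4 pathway (54% of clearance) rises to 2.4× activity: 0.54 × 2.4 = 1.296.
The remaining 46% of clearance is unaffected.
New clearance relative to baseline: 1.296 + 0.46 = 1.756.
New AUC = baseline ÷ relative clearance = 643 / 1.756 = 3.7 × 10² mg·h/L.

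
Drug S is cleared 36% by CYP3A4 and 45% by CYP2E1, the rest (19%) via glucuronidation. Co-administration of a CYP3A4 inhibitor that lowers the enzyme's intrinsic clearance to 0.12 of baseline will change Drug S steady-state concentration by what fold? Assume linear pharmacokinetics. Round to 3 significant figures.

1.46

CYP3A4: 0.36 × 0.12 = 0.0432
CYP2E1: 0.45 (unchanged)
Other: 0.19 (unchanged)
Relative clearance = 0.0432 + 0.45 + 0.19 = 0.6832.
Steady-state concentration ratio = CL_old/CL_new = 1 / 0.6832 = 1.46.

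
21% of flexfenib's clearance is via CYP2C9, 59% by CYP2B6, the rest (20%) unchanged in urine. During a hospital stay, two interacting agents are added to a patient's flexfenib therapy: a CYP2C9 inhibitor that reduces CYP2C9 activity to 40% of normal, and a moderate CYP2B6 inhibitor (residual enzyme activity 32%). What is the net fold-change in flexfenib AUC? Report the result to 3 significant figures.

The CYP2C9 pathway (21% of clearance) drops to 0.4× activity: 0.21 × 0.4 = 0.084.
The CYP2B6 pathway (59% of clearance) is reduced to 0.32× activity: 0.59 × 0.32 = 0.1888.
The remaining 20% of clearance is unaffected.
Relative clearance = 0.084 + 0.1888 + 0.2 = 0.4728.
AUC ∝ 1/CL: fold-change = 1 / 0.4728 = 2.12.

2.12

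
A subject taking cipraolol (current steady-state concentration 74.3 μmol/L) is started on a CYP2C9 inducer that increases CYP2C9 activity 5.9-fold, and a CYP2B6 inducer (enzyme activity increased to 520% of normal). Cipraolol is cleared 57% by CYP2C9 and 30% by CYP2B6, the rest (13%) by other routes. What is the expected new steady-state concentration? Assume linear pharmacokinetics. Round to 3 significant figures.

The CYP2C9 pathway (57% of clearance) rises to 5.9× activity: 0.57 × 5.9 = 3.363.
The CYP2B6 pathway (30% of clearance) increases to 5.2× activity: 0.3 × 5.2 = 1.56.
The remaining 13% of clearance is unaffected.
New clearance relative to baseline: 3.363 + 1.56 + 0.13 = 5.053.
New steady-state concentration = 74.3 / 5.053 = 14.7 μmol/L (concentration scales inversely with clearance).

14.7 μmol/L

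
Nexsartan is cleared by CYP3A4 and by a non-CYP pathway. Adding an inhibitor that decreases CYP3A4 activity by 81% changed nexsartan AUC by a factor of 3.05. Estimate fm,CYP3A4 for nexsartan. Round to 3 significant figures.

0.830

Write x for the fraction cleared via CYP3A4. The observed AUC change means clearance fell to 1/3.05 = 0.3279 of baseline.
Setting x·0.19 + (1 − x) = 0.3279 and solving: x = (0.3279 − 1)/(0.19 − 1) = 0.830.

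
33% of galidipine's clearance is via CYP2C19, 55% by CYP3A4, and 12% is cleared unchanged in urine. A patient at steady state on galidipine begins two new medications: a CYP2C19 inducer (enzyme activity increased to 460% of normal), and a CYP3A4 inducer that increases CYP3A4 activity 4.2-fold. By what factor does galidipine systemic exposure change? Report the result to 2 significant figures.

0.25

CYP2C19: 0.33 × 4.6 = 1.518
CYP3A4: 0.55 × 4.2 = 2.31
Other: 0.12 (unchanged)
New clearance relative to baseline: 1.518 + 2.31 + 0.12 = 3.948.
Net systemic exposure ratio = 1 / 3.948 = 0.25.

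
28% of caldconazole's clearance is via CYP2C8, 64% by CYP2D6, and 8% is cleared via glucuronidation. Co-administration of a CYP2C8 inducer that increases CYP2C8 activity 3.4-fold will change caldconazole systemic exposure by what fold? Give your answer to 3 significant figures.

0.598

The CYP2C8 pathway (28% of clearance) rises to 3.4× activity: 0.28 × 3.4 = 0.952.
CYP2D6 (64%) and the residual 8% are unaffected.
CL_new/CL_old = 0.952 + 0.64 + 0.08 = 1.672.
Systemic exposure is inversely proportional to clearance, so the fold-change is 1 / 1.672 = 0.598.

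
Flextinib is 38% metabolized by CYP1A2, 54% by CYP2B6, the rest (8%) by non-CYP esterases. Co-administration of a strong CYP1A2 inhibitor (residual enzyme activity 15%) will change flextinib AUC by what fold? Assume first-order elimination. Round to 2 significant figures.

The CYP1A2 pathway (38% of clearance) falls to 0.15× activity: 0.38 × 0.15 = 0.057.
CYP2B6 (54%) and the residual 8% are unaffected.
Relative clearance = 0.057 + 0.54 + 0.08 = 0.677.
Since AUC ∝ 1/CL, the ratio is 1 / 0.677 = 1.5.

1.5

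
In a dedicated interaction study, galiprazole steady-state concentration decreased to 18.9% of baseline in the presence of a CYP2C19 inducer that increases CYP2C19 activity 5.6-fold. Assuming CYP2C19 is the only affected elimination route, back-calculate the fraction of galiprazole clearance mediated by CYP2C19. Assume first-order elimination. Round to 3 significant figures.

Let x = fm,CYP2C19. Because steady-state concentration ∝ 1/CL, relative clearance rose to 1/0.189 = 5.291.
Only the CYP2C19 route changed, so 5.291 = x·5.6 + (1 − x), giving x = 0.933.

0.933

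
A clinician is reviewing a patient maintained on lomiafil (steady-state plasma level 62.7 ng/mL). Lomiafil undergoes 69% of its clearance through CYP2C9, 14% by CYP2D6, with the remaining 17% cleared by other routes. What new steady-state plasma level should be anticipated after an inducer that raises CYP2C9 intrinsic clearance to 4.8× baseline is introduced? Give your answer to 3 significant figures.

17.3 ng/mL

CYP2C9: 0.69 × 4.8 = 3.312
CYP2D6: 0.14 (unchanged)
Other: 0.17 (unchanged)
CL_new/CL_old = 3.312 + 0.14 + 0.17 = 3.622.
New steady-state plasma level = baseline ÷ relative clearance = 62.7 / 3.622 = 17.3 ng/mL.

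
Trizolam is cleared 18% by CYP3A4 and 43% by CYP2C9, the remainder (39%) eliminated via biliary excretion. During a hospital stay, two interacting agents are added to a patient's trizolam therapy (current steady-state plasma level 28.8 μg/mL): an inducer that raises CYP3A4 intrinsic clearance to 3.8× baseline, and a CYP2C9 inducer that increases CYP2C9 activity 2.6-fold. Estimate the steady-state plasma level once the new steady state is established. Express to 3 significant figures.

The CYP3A4 pathway (18% of clearance) rises to 3.8× activity: 0.18 × 3.8 = 0.684.
The CYP2C9 pathway (43% of clearance) increases to 2.6× activity: 0.43 × 2.6 = 1.118.
The remaining 39% of clearance is unaffected.
New clearance relative to baseline: 0.684 + 1.118 + 0.39 = 2.192.
Dividing the baseline by the relative clearance: 28.8 / 2.192 = 13.1 μg/mL.

13.1 μg/mL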